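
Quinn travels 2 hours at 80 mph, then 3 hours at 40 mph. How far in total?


Leg 1 distance:
80 x 2 = 160 miles
Leg 2 distance:
40 x 3 = 120 miles
Total distance:
160 + 120 = 280 miles

280 miles


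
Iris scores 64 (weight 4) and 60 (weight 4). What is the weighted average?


Weighted sum:
4 x 64 + 4 x 60 = 496
Total weight:
4 + 4 = 8
Weighted average:
496 / 8 = 62

62


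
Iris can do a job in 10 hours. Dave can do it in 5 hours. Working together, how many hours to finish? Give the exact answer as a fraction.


Iris's rate: 1/10 of the job per hour
Dave's rate: 1/5 of the job per hour
Combined rate: 1/10 + 1/5 = 3/10 per hour
Time = 1 / (3/10) = 10/3 hours (≈ 3.33 hours)

10/3 hours


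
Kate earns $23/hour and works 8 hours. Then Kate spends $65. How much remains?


Calculate earnings:
8 x $23 = $184
Subtract spending:
$184 - $65 = $119

$119


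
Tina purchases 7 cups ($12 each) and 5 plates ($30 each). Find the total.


Cost of cups:
7 x $12 = $84
Cost of plates:
5 x $30 = $150
Add both:
$84 + $150 = $234

$234


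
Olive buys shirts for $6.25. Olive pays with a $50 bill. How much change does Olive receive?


Start with the amount paid:
$50
Subtract the price:
$50 - $6.25 = $43.75

$43.75


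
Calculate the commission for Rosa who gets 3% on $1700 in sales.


Convert rate to decimal:
3% = 0.03
Multiply by sales:
$1700 x 0.03 = $51

$51


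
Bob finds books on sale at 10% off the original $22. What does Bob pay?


Calculate the discount amount:
10% of $22 = $2.20
Subtract from original:
$22 - $2.20 = $19.80

$19.80


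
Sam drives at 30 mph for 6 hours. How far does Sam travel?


Use the formula: distance = speed x time
Speed = 30 mph, Time = 6 hours
30 x 6 = 180 miles

180 miles


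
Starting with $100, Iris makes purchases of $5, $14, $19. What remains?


Add up expenses:
$5 + $14 + $19 = $38
Subtract from budget:
$100 - $38 = $62

$62


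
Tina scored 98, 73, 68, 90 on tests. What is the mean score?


Add the scores:
98 + 73 + 68 + 90 = 329
Divide by the number of tests:
329 / 4 = 82.25

82.25


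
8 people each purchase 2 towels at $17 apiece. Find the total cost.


Cost per person:
2 x $17 = $34
Group total:
8 x $34 = $272

$272


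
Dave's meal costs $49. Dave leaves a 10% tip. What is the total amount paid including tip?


Calculate the tip:
10% of $49 = $4.90
Add tip to meal cost:
$49 + $4.90 = $53.90

$53.90


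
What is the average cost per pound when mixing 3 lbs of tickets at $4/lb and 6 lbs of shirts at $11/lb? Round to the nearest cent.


Cost of tickets:
3 x $4 = $12
Cost of shirts:
6 x $11 = $66
Total cost: $12 + $66 = $78
Total weight: 9 lbs
Average: $78 / 9 = $8.6666... ≈ $8.67/lb

$8.67/lb


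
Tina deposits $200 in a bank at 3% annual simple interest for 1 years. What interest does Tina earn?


Use the formula I = P x R x T / 100
P x R x T = 200 x 3 x 1 = 600
I = 600 / 100 = $6

$6


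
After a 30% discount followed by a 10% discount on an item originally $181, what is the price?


First discount:
30% of $181 = $54.30
Price after first discount:
$181 - $54.30 = $126.70
Second discount:
10% of $126.70 = $12.67
Final price:
$126.70 - $12.67 = $114.03

$114.03


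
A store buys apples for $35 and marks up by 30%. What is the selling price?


Calculate the markup amount:
30% of $35 = $10.50
Add to cost:
$35 + $10.50 = $45.50

$45.50


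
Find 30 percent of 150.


Convert percentage to decimal:
30% = 0.3
Multiply:
150 x 0.3 = 45

45


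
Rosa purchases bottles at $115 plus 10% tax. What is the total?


Calculate the tax:
10% of $115 = $11.50
Add tax to price:
$115 + $11.50 = $126.50

$126.50


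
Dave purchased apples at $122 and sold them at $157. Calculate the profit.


Selling price = $157
Cost price = $122
Profit = selling price - cost price:
Profit = $157 - $122 = $35

$35


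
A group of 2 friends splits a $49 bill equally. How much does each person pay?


Total bill: $49
Number of people: 2
Each pays: $49 / 2 = $24.50

$24.50


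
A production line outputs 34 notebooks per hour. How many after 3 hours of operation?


Production rate: 34 notebooks per hour
Time: 3 hours
Total: 34 x 3 = 102 notebooks

102 notebooks


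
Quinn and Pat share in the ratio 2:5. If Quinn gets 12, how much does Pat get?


Find the multiplier:
12 / 2 = 6
Apply to Pat's share:
5 x 6 = 30

30


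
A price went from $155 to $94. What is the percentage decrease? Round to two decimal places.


Find the absolute change:
|94 - 155| = 61
Divide by original and multiply by 100:
61 / 155 x 100 = 39.3548...% ≈ 39.35%

39.35%


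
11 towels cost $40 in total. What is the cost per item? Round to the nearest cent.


Total cost: $40
Number of items: 11
Unit price: $40 / 11 = $3.6363... ≈ $3.64

$3.64


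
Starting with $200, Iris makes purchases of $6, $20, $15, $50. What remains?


Add up expenses:
$6 + $20 + $15 + $50 = $91
Subtract from budget:
$200 - $91 = $109

$109


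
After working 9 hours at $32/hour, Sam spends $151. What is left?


Calculate earnings:
9 x $32 = $288
Subtract spending:
$288 - $151 = $137

$137


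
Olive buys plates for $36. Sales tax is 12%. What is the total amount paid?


Calculate the tax:
12% of $36 = $4.32
Add tax to price:
$36 + $4.32 = $40.32

$40.32


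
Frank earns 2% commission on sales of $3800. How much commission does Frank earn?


Convert rate to decimal:
2% = 0.02
Multiply by sales:
$3800 x 0.02 = $76

$76


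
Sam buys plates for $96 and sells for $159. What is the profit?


Selling price = $159
Cost price = $96
Profit = selling price - cost price:
Profit = $159 - $96 = $63

$63


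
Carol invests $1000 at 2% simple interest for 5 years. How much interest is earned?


Use the formula I = P x R x T / 100
P x R x T = 1000 x 2 x 5 = 10000
I = 10000 / 100 = $100

$100


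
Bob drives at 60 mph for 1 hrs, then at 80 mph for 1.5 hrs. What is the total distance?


Leg 1 distance:
60 x 1 = 60 miles
Leg 2 distance:
80 x 1.5 = 120 miles
Total distance:
60 + 120 = 180 miles

180 miles


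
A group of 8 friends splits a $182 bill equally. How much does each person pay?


Total bill: $182
Number of people: 8
Each pays: $182 / 8 = $22.75

$22.75


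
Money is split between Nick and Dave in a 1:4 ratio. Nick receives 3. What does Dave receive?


Find the multiplier:
3 / 1 = 3
Apply to Dave's share:
4 x 3 = 12

12


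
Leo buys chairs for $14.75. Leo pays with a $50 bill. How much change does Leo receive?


Start with the amount paid:
$50
Subtract the price:
$50 - $14.75 = $35.25

$35.25


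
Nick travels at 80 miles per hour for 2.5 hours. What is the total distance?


Use the formula: distance = speed x time
Speed = 80 mph, Time = 2.5 hours
80 x 2.5 = 200 miles

200 miles


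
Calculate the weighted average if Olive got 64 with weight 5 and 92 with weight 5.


Weighted sum:
5 x 64 + 5 x 92 = 780
Total weight:
5 + 5 = 10
Weighted average:
780 / 10 = 78

78


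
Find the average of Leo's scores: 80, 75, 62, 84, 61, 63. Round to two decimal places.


Add the scores:
80 + 75 + 62 + 84 + 61 + 63 = 425
Divide by the number of tests:
425 / 6 = 70.8333... ≈ 70.83

70.83


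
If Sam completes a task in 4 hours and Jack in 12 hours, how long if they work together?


Sam's rate: 1/4 of the job per hour
Jack's rate: 1/12 of the job per hour
Combined rate: 1/4 + 1/12 = 1/3 per hour
Time = 1 / (1/3) = 3 hours

3 hours


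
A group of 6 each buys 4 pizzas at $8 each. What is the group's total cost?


Cost per person:
4 x $8 = $32
Group total:
6 x $32 = $192

$192


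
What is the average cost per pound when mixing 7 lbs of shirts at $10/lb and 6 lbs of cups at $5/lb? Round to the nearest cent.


Cost of shirts:
7 x $10 = $70
Cost of cups:
6 x $5 = $30
Total cost: $70 + $30 = $100
Total weight: 13 lbs
Average: $100 / 13 = $7.6923... ≈ $7.69/lb

$7.69/lb


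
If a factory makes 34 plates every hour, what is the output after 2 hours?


Production rate: 34 plates per hour
Time: 2 hours
Total: 34 x 2 = 68 plates

68 plates


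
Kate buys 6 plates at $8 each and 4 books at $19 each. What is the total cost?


Cost of plates:
6 x $8 = $48
Cost of books:
4 x $19 = $76
Add both:
$48 + $76 = $124

$124


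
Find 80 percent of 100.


Convert percentage to decimal:
80% = 0.8
Multiply:
100 x 0.8 = 80

80


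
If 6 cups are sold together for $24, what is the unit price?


Total cost: $24
Number of items: 6
Unit price: $24 / 6 = $4

$4


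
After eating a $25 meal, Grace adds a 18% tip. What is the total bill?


Calculate the tip:
18% of $25 = $4.50
Add tip to meal cost:
$25 + $4.50 = $29.50

$29.50


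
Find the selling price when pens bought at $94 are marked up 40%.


Calculate the markup amount:
40% of $94 = $37.60
Add to cost:
$94 + $37.60 = $131.60

$131.60


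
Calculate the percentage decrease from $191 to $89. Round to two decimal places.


Find the absolute change:
|89 - 191| = 102
Divide by original and multiply by 100:
102 / 191 x 100 = 53.4031...% ≈ 53.4%

53.4%


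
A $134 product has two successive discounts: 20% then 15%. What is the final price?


First discount:
20% of $134 = $26.80
Price after first discount:
$134 - $26.80 = $107.20
Second discount:
15% of $107.20 = $16.08
Final price:
$107.20 - $16.08 = $91.12

$91.12


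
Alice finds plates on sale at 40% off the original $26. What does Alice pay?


Calculate the discount amount:
40% of $26 = $10.40
Subtract from original:
$26 - $10.40 = $15.60

$15.60


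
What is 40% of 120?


Convert percentage to decimal:
40% = 0.4
Multiply:
120 x 0.4 = 48

48


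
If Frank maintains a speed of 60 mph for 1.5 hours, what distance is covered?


Use the formula: distance = speed x time
Speed = 60 mph, Time = 1.5 hours
60 x 1.5 = 90 miles

90 miles


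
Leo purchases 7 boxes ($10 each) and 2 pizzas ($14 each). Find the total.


Cost of boxes:
7 x $10 = $70
Cost of pizzas:
2 x $14 = $28
Add both:
$70 + $28 = $98

$98


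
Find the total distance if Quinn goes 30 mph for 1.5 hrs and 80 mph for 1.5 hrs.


Leg 1 distance:
30 x 1.5 = 45 miles
Leg 2 distance:
80 x 1.5 = 120 miles
Total distance:
45 + 120 = 165 miles

165 miles


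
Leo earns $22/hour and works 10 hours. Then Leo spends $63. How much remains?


Calculate earnings:
10 x $22 = $220
Subtract spending:
$220 - $63 = $157

$157


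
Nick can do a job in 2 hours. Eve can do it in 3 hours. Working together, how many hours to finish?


Nick's rate: 1/2 of the job per hour
Eve's rate: 1/3 of the job per hour
Combined rate: 1/2 + 1/3 = 5/6 per hour
Time = 1 / (5/6) = 6/5 = 1.2 hours

1.2 hours


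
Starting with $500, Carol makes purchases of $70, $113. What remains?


Add up expenses:
$70 + $113 = $183
Subtract from budget:
$500 - $183 = $317

$317


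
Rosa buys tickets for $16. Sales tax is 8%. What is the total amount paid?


Calculate the tax:
8% of $16 = $1.28
Add tax to price:
$16 + $1.28 = $17.28

$17.28


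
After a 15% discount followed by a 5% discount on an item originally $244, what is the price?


First discount:
15% of $244 = $36.60
Price after first discount:
$244 - $36.60 = $207.40
Second discount:
5% of $207.40 = $10.37
Final price:
$207.40 - $10.37 = $197.03

$197.03


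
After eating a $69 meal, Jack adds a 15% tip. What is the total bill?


Calculate the tip:
15% of $69 = $10.35
Add tip to meal cost:
$69 + $10.35 = $79.35

$79.35


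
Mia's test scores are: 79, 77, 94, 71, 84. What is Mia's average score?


Add the scores:
79 + 77 + 94 + 71 + 84 = 405
Divide by the number of tests:
405 / 5 = 81

81


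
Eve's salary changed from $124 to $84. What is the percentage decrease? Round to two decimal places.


Find the absolute change:
|84 - 124| = 40
Divide by original and multiply by 100:
40 / 124 x 100 = 32.2580...% ≈ 32.26%

32.26%


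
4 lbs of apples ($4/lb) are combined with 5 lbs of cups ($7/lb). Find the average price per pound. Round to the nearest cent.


Cost of apples:
4 x $4 = $16
Cost of cups:
5 x $7 = $35
Total cost: $16 + $35 = $51
Total weight: 9 lbs
Average: $51 / 9 = $5.6666... ≈ $5.67/lb

$5.67/lb


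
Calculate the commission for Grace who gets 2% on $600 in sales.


Convert rate to decimal:
2% = 0.02
Multiply by sales:
$600 x 0.02 = $12

$12


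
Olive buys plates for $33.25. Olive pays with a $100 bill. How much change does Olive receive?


Start with the amount paid:
$100
Subtract the price:
$100 - $33.25 = $66.75

$66.75


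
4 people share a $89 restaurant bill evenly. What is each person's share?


Total bill: $89
Number of people: 4
Each pays: $89 / 4 = $22.25

$22.25


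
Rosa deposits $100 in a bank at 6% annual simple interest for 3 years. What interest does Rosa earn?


Use the formula I = P x R x T / 100
P x R x T = 100 x 6 x 3 = 1800
I = 1800 / 100 = $18

$18


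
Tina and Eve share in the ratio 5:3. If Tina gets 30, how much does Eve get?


Find the multiplier:
30 / 5 = 6
Apply to Eve's share:
3 x 6 = 18

18


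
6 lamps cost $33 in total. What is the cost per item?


Total cost: $33
Number of items: 6
Unit price: $33 / 6 = $5.50

$5.50


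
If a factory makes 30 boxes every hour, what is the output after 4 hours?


Production rate: 30 boxes per hour
Time: 4 hours
Total: 30 x 4 = 120 boxes

120 boxes


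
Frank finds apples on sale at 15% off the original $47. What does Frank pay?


Calculate the discount amount:
15% of $47 = $7.05
Subtract from original:
$47 - $7.05 = $39.95

$39.95


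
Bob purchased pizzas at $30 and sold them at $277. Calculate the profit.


Selling price = $277
Cost price = $30
Profit = selling price - cost price:
Profit = $277 - $30 = $247

$247


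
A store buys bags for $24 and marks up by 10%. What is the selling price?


Calculate the markup amount:
10% of $24 = $2.40
Add to cost:
$24 + $2.40 = $26.40

$26.40


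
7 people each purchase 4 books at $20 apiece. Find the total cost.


Cost per person:
4 x $20 = $80
Group total:
7 x $80 = $560

$560


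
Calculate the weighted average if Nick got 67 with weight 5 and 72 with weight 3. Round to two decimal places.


Weighted sum:
5 x 67 + 3 x 72 = 551
Total weight:
5 + 3 = 8
Weighted average:
551 / 8 = 68.875 ≈ 68.88

68.88


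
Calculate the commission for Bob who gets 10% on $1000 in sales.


Convert rate to decimal:
10% = 0.1
Multiply by sales:
$1000 x 0.1 = $100

$100


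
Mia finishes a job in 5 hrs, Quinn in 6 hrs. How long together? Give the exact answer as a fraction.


Mia's rate: 1/5 of the job per hour
Quinn's rate: 1/6 of the job per hour
Combined rate: 1/5 + 1/6 = 11/30 per hour
Time = 1 / (11/30) = 30/11 hours (≈ 2.73 hours)

30/11 hours


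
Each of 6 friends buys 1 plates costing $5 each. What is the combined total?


Cost per person:
1 x $5 = $5
Group total:
6 x $5 = $30

$30


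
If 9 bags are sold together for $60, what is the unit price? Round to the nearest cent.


Total cost: $60
Number of items: 9
Unit price: $60 / 9 = $6.6666... ≈ $6.67

$6.67


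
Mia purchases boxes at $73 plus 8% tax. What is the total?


Calculate the tax:
8% of $73 = $5.84
Add tax to price:
$73 + $5.84 = $78.84

$78.84


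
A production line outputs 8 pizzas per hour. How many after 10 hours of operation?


Production rate: 8 pizzas per hour
Time: 10 hours
Total: 8 x 10 = 80 pizzas

80 pizzas


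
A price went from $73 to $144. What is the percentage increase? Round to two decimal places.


Find the absolute change:
|144 - 73| = 71
Divide by original and multiply by 100:
71 / 73 x 100 = 97.2602...% ≈ 97.26%

97.26%


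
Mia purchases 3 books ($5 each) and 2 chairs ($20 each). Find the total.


Cost of books:
3 x $5 = $15
Cost of chairs:
2 x $20 = $40
Add both:
$15 + $40 = $55

$55


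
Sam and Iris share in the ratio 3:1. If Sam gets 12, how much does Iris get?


Find the multiplier:
12 / 3 = 4
Apply to Iris's share:
1 x 4 = 4

4


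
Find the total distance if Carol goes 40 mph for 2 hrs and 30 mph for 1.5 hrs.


Leg 1 distance:
40 x 2 = 80 miles
Leg 2 distance:
30 x 1.5 = 45 miles
Total distance:
80 + 45 = 125 miles

125 miles


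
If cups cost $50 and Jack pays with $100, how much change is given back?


Start with the amount paid:
$100
Subtract the price:
$100 - $50 = $50

$50


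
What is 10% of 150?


Convert percentage to decimal:
10% = 0.1
Multiply:
150 x 0.1 = 15

15


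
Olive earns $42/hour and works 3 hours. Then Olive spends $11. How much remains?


Calculate earnings:
3 x $42 = $126
Subtract spending:
$126 - $11 = $115

$115


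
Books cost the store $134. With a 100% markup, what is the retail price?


Calculate the markup amount:
100% of $134 = $134
Add to cost:
$134 + $134 = $268

$268


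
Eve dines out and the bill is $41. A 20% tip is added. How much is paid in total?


Calculate the tip:
20% of $41 = $8.20
Add tip to meal cost:
$41 + $8.20 = $49.20

$49.20


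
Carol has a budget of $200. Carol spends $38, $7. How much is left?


Add up expenses:
$38 + $7 = $45
Subtract from budget:
$200 - $45 = $155

$155


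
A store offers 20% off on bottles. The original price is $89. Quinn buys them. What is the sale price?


Calculate the discount amount:
20% of $89 = $17.80
Subtract from original:
$89 - $17.80 = $71.20

$71.20


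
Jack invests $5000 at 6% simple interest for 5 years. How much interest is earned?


Use the formula I = P x R x T / 100
P x R x T = 5000 x 6 x 5 = 150000
I = 150000 / 100 = $1500

$1500


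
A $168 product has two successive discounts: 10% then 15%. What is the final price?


First discount:
10% of $168 = $16.80
Price after first discount:
$168 - $16.80 = $151.20
Second discount:
15% of $151.20 = $22.68
Final price:
$151.20 - $22.68 = $128.52

$128.52


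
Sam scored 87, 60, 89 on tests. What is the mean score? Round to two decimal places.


Add the scores:
87 + 60 + 89 = 236
Divide by the number of tests:
236 / 3 = 78.6666... ≈ 78.67

78.67


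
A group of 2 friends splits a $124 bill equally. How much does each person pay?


Total bill: $124
Number of people: 2
Each pays: $124 / 2 = $62

$62


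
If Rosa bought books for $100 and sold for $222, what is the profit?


Selling price = $222
Cost price = $100
Profit = selling price - cost price:
Profit = $222 - $100 = $122

$122


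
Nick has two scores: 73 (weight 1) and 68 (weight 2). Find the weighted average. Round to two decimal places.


Weighted sum:
1 x 73 + 2 x 68 = 209
Total weight:
1 + 2 = 3
Weighted average:
209 / 3 = 69.6666... ≈ 69.67

69.67


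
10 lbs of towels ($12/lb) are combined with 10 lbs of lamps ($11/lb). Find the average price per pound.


Cost of towels:
10 x $12 = $120
Cost of lamps:
10 x $11 = $110
Total cost: $120 + $110 = $230
Total weight: 20 lbs
Average: $230 / 20 = $11.50/lb

$11.50/lb


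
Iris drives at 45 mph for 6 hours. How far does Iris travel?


Use the formula: distance = speed x time
Speed = 45 mph, Time = 6 hours
45 x 6 = 270 miles

270 miles


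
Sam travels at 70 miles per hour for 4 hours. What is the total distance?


Use the formula: distance = speed x time
Speed = 70 mph, Time = 4 hours
70 x 4 = 280 miles

280 miles


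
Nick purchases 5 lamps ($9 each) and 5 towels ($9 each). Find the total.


Cost of lamps:
5 x $9 = $45
Cost of towels:
5 x $9 = $45
Add both:
$45 + $45 = $90

$90


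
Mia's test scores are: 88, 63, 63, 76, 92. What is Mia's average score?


Add the scores:
88 + 63 + 63 + 76 + 92 = 382
Divide by the number of tests:
382 / 5 = 76.4

76.4


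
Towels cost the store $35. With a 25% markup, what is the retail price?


Calculate the markup amount:
25% of $35 = $8.75
Add to cost:
$35 + $8.75 = $43.75

$43.75


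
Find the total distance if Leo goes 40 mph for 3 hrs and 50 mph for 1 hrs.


Leg 1 distance:
40 x 3 = 120 miles
Leg 2 distance:
50 x 1 = 50 miles
Total distance:
120 + 50 = 170 miles

170 miles


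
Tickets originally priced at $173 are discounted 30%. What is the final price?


Calculate the discount amount:
30% of $173 = $51.90
Subtract from original:
$173 - $51.90 = $121.10

$121.10


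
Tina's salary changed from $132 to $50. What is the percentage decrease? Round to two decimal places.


Find the absolute change:
|50 - 132| = 82
Divide by original and multiply by 100:
82 / 132 x 100 = 62.1212...% ≈ 62.12%

62.12%


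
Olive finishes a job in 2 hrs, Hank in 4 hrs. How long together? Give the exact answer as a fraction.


Olive's rate: 1/2 of the job per hour
Hank's rate: 1/4 of the job per hour
Combined rate: 1/2 + 1/4 = 3/4 per hour
Time = 1 / (3/4) = 4/3 hours (≈ 1.33 hours)

4/3 hours


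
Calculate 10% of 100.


Convert percentage to decimal:
10% = 0.1
Multiply:
100 x 0.1 = 10

10


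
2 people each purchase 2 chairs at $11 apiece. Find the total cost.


Cost per person:
2 x $11 = $22
Group total:
2 x $22 = $44

$44


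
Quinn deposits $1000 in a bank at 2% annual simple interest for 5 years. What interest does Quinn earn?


Use the formula I = P x R x T / 100
P x R x T = 1000 x 2 x 5 = 10000
I = 10000 / 100 = $100

$100


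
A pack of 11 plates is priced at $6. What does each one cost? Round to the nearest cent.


Total cost: $6
Number of items: 11
Unit price: $6 / 11 = $0.5454... ≈ $0.55

$0.55


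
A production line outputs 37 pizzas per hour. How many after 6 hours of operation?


Production rate: 37 pizzas per hour
Time: 6 hours
Total: 37 x 6 = 222 pizzas

222 pizzas


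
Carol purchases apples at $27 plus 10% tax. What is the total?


Calculate the tax:
10% of $27 = $2.70
Add tax to price:
$27 + $2.70 = $29.70

$29.70


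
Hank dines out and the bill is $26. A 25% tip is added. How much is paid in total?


Calculate the tip:
25% of $26 = $6.50
Add tip to meal cost:
$26 + $6.50 = $32.50

$32.50


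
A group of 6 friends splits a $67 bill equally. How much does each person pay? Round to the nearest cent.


Total bill: $67
Number of people: 6
Each pays: $67 / 6 = $11.1666... ≈ $11.17

$11.17


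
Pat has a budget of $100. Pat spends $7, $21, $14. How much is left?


Add up expenses:
$7 + $21 + $14 = $42
Subtract from budget:
$100 - $42 = $58

$58


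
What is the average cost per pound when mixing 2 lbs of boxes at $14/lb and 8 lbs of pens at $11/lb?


Cost of boxes:
2 x $14 = $28
Cost of pens:
8 x $11 = $88
Total cost: $28 + $88 = $116
Total weight: 10 lbs
Average: $116 / 10 = $11.60/lb

$11.60/lb


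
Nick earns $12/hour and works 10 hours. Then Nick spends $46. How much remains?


Calculate earnings:
10 x $12 = $120
Subtract spending:
$120 - $46 = $74

$74


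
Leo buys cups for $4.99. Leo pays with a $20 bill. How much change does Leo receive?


Start with the amount paid:
$20
Subtract the price:
$20 - $4.99 = $15.01

$15.01


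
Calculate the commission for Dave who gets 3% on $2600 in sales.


Convert rate to decimal:
3% = 0.03
Multiply by sales:
$2600 x 0.03 = $78

$78


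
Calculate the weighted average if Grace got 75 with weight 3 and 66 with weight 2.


Weighted sum:
3 x 75 + 2 x 66 = 357
Total weight:
3 + 2 = 5
Weighted average:
357 / 5 = 71.4

71.4


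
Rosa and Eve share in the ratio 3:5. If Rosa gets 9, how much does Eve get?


Find the multiplier:
9 / 3 = 3
Apply to Eve's share:
5 x 3 = 15

15


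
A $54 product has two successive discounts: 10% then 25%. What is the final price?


First discount:
10% of $54 = $5.40
Price after first discount:
$54 - $5.40 = $48.60
Second discount:
25% of $48.60 = $12.15
Final price:
$48.60 - $12.15 = $36.45

$36.45


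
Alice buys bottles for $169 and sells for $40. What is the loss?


Selling price = $40
Cost price = $169
Loss = cost price - selling price:
Loss = $169 - $40 = $129

$129


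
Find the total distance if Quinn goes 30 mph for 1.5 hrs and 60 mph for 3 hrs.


Leg 1 distance:
30 x 1.5 = 45 miles
Leg 2 distance:
60 x 3 = 180 miles
Total distance:
45 + 180 = 225 miles

225 miles


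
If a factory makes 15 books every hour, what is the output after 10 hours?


Production rate: 15 books per hour
Time: 10 hours
Total: 15 x 10 = 150 books

150 books


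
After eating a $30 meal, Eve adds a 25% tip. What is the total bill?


Calculate the tip:
25% of $30 = $7.50
Add tip to meal cost:
$30 + $7.50 = $37.50

$37.50


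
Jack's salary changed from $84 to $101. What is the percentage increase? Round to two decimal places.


Find the absolute change:
|101 - 84| = 17
Divide by original and multiply by 100:
17 / 84 x 100 = 20.2380...% ≈ 20.24%

20.24%


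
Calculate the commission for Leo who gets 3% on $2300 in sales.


Convert rate to decimal:
3% = 0.03
Multiply by sales:
$2300 x 0.03 = $69

$69


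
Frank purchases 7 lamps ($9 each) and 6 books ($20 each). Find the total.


Cost of lamps:
7 x $9 = $63
Cost of books:
6 x $20 = $120
Add both:
$63 + $120 = $183

$183


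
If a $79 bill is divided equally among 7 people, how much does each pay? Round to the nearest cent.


Total bill: $79
Number of people: 7
Each pays: $79 / 7 = $11.2857... ≈ $11.29

$11.29


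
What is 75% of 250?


Convert percentage to decimal:
75% = 0.75
Multiply:
250 x 0.75 = 187.5

187.5


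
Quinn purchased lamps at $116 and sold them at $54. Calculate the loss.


Selling price = $54
Cost price = $116
Loss = cost price - selling price:
Loss = $116 - $54 = $62

$62


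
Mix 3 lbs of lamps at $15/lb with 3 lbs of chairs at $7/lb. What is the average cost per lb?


Cost of lamps:
3 x $15 = $45
Cost of chairs:
3 x $7 = $21
Total cost: $45 + $21 = $66
Total weight: 6 lbs
Average: $66 / 6 = $11/lb

$11/lb


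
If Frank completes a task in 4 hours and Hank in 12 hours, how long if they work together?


Frank's rate: 1/4 of the job per hour
Hank's rate: 1/12 of the job per hour
Combined rate: 1/4 + 1/12 = 1/3 per hour
Time = 1 / (1/3) = 3 hours

3 hours


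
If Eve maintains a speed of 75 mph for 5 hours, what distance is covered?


Use the formula: distance = speed x time
Speed = 75 mph, Time = 5 hours
75 x 5 = 375 miles

375 miles


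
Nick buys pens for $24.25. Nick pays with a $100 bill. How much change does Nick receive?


Start with the amount paid:
$100
Subtract the price:
$100 - $24.25 = $75.75

$75.75


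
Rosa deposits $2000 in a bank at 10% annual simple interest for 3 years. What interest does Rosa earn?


Use the formula I = P x R x T / 100
P x R x T = 2000 x 10 x 3 = 60000
I = 60000 / 100 = $600

$600


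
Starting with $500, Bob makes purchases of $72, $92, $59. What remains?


Add up expenses:
$72 + $92 + $59 = $223
Subtract from budget:
$500 - $223 = $277

$277


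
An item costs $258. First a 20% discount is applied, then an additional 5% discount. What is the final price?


First discount:
20% of $258 = $51.60
Price after first discount:
$258 - $51.60 = $206.40
Second discount:
5% of $206.40 = $10.32
Final price:
$206.40 - $10.32 = $196.08

$196.08


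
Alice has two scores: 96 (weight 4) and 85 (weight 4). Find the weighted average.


Weighted sum:
4 x 96 + 4 x 85 = 724
Total weight:
4 + 4 = 8
Weighted average:
724 / 8 = 90.5

90.5


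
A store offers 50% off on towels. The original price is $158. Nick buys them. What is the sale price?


Calculate the discount amount:
50% of $158 = $79
Subtract from original:
$158 - $79 = $79

$79


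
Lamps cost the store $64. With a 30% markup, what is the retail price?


Calculate the markup amount:
30% of $64 = $19.20
Add to cost:
$64 + $19.20 = $83.20

$83.20


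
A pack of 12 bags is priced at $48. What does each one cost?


Total cost: $48
Number of items: 12
Unit price: $48 / 12 = $4

$4


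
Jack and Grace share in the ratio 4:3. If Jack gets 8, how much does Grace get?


Find the multiplier:
8 / 4 = 2
Apply to Grace's share:
3 x 2 = 6

6


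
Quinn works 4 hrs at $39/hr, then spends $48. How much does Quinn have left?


Calculate earnings:
4 x $39 = $156
Subtract spending:
$156 - $48 = $108

$108


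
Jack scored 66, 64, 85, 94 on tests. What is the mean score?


Add the scores:
66 + 64 + 85 + 94 = 309
Divide by the number of tests:
309 / 4 = 77.25

77.25


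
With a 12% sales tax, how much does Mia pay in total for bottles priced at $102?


Calculate the tax:
12% of $102 = $12.24
Add tax to price:
$102 + $12.24 = $114.24

$114.24


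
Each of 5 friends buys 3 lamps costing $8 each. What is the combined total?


Cost per person:
3 x $8 = $24
Group total:
5 x $24 = $120

$120


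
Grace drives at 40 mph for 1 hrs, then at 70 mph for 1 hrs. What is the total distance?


Leg 1 distance:
40 x 1 = 40 miles
Leg 2 distance:
70 x 1 = 70 miles
Total distance:
40 + 70 = 110 miles

110 miles


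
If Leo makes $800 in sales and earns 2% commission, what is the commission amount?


Convert rate to decimal:
2% = 0.02
Multiply by sales:
$800 x 0.02 = $16

$16


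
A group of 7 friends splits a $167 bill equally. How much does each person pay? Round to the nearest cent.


Total bill: $167
Number of people: 7
Each pays: $167 / 7 = $23.8571... ≈ $23.86

$23.86


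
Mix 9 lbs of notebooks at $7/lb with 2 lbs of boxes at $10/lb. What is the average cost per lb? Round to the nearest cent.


Cost of notebooks:
9 x $7 = $63
Cost of boxes:
2 x $10 = $20
Total cost: $63 + $20 = $83
Total weight: 11 lbs
Average: $83 / 11 = $7.5454... ≈ $7.55/lb

$7.55/lb


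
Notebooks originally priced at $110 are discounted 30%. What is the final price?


Calculate the discount amount:
30% of $110 = $33
Subtract from original:
$110 - $33 = $77

$77


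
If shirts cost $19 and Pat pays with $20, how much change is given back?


Start with the amount paid:
$20
Subtract the price:
$20 - $19 = $1

$1


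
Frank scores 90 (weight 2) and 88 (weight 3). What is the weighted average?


Weighted sum:
2 x 90 + 3 x 88 = 444
Total weight:
2 + 3 = 5
Weighted average:
444 / 5 = 88.8

88.8


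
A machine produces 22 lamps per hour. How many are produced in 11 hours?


Production rate: 22 lamps per hour
Time: 11 hours
Total: 22 x 11 = 242 lamps

242 lamps


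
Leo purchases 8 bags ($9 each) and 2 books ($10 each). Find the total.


Cost of bags:
8 x $9 = $72
Cost of books:
2 x $10 = $20
Add both:
$72 + $20 = $92

$92


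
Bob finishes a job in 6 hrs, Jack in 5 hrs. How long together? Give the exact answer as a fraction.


Bob's rate: 1/6 of the job per hour
Jack's rate: 1/5 of the job per hour
Combined rate: 1/6 + 1/5 = 11/30 per hour
Time = 1 / (11/30) = 30/11 hours (≈ 2.73 hours)

30/11 hours


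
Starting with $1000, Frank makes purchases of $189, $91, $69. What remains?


Add up expenses:
$189 + $91 + $69 = $349
Subtract from budget:
$1000 - $349 = $651

$651


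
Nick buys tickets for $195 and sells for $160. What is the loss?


Selling price = $160
Cost price = $195
Loss = cost price - selling price:
Loss = $195 - $160 = $35

$35


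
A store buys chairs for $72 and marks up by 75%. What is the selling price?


Calculate the markup amount:
75% of $72 = $54
Add to cost:
$72 + $54 = $126

$126


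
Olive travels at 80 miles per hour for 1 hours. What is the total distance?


Use the formula: distance = speed x time
Speed = 80 mph, Time = 1 hours
80 x 1 = 80 miles

80 miles


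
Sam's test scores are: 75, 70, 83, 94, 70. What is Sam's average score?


Add the scores:
75 + 70 + 83 + 94 + 70 = 392
Divide by the number of tests:
392 / 5 = 78.4

78.4


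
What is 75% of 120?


Convert percentage to decimal:
75% = 0.75
Multiply:
120 x 0.75 = 90

90


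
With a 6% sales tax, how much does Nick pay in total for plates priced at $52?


Calculate the tax:
6% of $52 = $3.12
Add tax to price:
$52 + $3.12 = $55.12

$55.12


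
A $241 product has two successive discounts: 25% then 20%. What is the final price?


First discount:
25% of $241 = $60.25
Price after first discount:
$241 - $60.25 = $180.75
Second discount:
20% of $180.75 = $36.15
Final price:
$180.75 - $36.15 = $144.60

$144.60


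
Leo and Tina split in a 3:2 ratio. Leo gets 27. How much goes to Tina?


Find the multiplier:
27 / 3 = 9
Apply to Tina's share:
2 x 9 = 18

18


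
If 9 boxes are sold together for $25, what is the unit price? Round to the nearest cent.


Total cost: $25
Number of items: 9
Unit price: $25 / 9 = $2.7777... ≈ $2.78

$2.78


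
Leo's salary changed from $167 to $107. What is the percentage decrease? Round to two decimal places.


Find the absolute change:
|107 - 167| = 60
Divide by original and multiply by 100:
60 / 167 x 100 = 35.9281...% ≈ 35.93%

35.93%


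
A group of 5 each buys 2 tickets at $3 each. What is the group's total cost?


Cost per person:
2 x $3 = $6
Group total:
5 x $6 = $30

$30


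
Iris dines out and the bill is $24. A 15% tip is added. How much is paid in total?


Calculate the tip:
15% of $24 = $3.60
Add tip to meal cost:
$24 + $3.60 = $27.60

$27.60


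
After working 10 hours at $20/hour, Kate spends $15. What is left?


Calculate earnings:
10 x $20 = $200
Subtract spending:
$200 - $15 = $185

$185


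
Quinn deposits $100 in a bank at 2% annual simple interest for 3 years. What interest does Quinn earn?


Use the formula I = P x R x T / 100
P x R x T = 100 x 2 x 3 = 600
I = 600 / 100 = $6

$6


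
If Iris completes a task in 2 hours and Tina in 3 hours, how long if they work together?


Iris's rate: 1/2 of the job per hour
Tina's rate: 1/3 of the job per hour
Combined rate: 1/2 + 1/3 = 5/6 per hour
Time = 1 / (5/6) = 6/5 = 1.2 hours

1.2 hours


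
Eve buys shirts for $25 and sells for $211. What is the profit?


Selling price = $211
Cost price = $25
Profit = selling price - cost price:
Profit = $211 - $25 = $186

$186


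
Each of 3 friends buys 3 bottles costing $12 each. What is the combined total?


Cost per person:
3 x $12 = $36
Group total:
3 x $36 = $108

$108


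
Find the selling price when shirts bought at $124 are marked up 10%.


Calculate the markup amount:
10% of $124 = $12.40
Add to cost:
$124 + $12.40 = $136.40

$136.40


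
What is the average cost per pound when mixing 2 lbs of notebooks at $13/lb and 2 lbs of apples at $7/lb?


Cost of notebooks:
2 x $13 = $26
Cost of apples:
2 x $7 = $14
Total cost: $26 + $14 = $40
Total weight: 4 lbs
Average: $40 / 4 = $10/lb

$10/lb


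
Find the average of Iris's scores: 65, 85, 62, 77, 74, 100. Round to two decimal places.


Add the scores:
65 + 85 + 62 + 77 + 74 + 100 = 463
Divide by the number of tests:
463 / 6 = 77.1666... ≈ 77.17

77.17


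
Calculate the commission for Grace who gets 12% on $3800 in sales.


Convert rate to decimal:
12% = 0.12
Multiply by sales:
$3800 x 0.12 = $456

$456


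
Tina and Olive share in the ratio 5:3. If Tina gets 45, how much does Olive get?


Find the multiplier:
45 / 5 = 9
Apply to Olive's share:
3 x 9 = 27

27


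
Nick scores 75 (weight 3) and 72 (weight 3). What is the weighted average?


Weighted sum:
3 x 75 + 3 x 72 = 441
Total weight:
3 + 3 = 6
Weighted average:
441 / 6 = 73.5

73.5


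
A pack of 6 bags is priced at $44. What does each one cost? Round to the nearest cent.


Total cost: $44
Number of items: 6
Unit price: $44 / 6 = $7.3333... ≈ $7.33

$7.33


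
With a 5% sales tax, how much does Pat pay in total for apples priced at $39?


Calculate the tax:
5% of $39 = $1.95
Add tax to price:
$39 + $1.95 = $40.95

$40.95


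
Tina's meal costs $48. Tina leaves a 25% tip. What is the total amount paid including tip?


Calculate the tip:
25% of $48 = $12
Add tip to meal cost:
$48 + $12 = $60

$60


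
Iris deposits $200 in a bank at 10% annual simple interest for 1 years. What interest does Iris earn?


Use the formula I = P x R x T / 100
P x R x T = 200 x 10 x 1 = 2000
I = 2000 / 100 = $20

$20


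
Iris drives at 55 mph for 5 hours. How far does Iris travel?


Use the formula: distance = speed x time
Speed = 55 mph, Time = 5 hours
55 x 5 = 275 miles

275 miles


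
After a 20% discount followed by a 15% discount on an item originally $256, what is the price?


First discount:
20% of $256 = $51.20
Price after first discount:
$256 - $51.20 = $204.80
Second discount:
15% of $204.80 = $30.72
Final price:
$204.80 - $30.72 = $174.08

$174.08


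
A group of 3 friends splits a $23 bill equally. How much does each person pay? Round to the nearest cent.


Total bill: $23
Number of people: 3
Each pays: $23 / 3 = $7.6666... ≈ $7.67

$7.67


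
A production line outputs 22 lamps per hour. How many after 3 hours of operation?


Production rate: 22 lamps per hour
Time: 3 hours
Total: 22 x 3 = 66 lamps

66 lamps


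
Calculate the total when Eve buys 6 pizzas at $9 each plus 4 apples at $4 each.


Cost of pizzas:
6 x $9 = $54
Cost of apples:
4 x $4 = $16
Add both:
$54 + $16 = $70

$70


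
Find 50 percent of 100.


Convert percentage to decimal:
50% = 0.5
Multiply:
100 x 0.5 = 50

50


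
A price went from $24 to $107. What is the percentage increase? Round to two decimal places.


Find the absolute change:
|107 - 24| = 83
Divide by original and multiply by 100:
83 / 24 x 100 = 345.8333...% ≈ 345.83%

345.83%


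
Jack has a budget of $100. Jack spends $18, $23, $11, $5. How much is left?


Add up expenses:
$18 + $23 + $11 + $5 = $57
Subtract from budget:
$100 - $57 = $43

$43


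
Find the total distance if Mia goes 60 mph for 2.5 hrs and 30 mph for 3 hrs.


Leg 1 distance:
60 x 2.5 = 150 miles
Leg 2 distance:
30 x 3 = 90 miles
Total distance:
150 + 90 = 240 miles

240 miles


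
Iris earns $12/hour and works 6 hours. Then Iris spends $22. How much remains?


Calculate earnings:
6 x $12 = $72
Subtract spending:
$72 - $22 = $50

$50


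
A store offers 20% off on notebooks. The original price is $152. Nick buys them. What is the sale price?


Calculate the discount amount:
20% of $152 = $30.40
Subtract from original:
$152 - $30.40 = $121.60

$121.60


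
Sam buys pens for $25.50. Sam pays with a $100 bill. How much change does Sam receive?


Start with the amount paid:
$100
Subtract the price:
$100 - $25.50 = $74.50

$74.50


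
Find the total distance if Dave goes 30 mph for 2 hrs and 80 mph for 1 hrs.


Leg 1 distance:
30 x 2 = 60 miles
Leg 2 distance:
80 x 1 = 80 miles
Total distance:
60 + 80 = 140 miles

140 miles


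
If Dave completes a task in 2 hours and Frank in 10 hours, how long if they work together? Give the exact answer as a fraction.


Dave's rate: 1/2 of the job per hour
Frank's rate: 1/10 of the job per hour
Combined rate: 1/2 + 1/10 = 3/5 per hour
Time = 1 / (3/5) = 5/3 hours (≈ 1.67 hours)

5/3 hours


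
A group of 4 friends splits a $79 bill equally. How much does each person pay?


Total bill: $79
Number of people: 4
Each pays: $79 / 4 = $19.75

$19.75


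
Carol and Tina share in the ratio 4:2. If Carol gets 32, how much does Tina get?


Find the multiplier:
32 / 4 = 8
Apply to Tina's share:
2 x 8 = 16

16


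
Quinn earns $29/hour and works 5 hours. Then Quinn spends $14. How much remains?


Calculate earnings:
5 x $29 = $145
Subtract spending:
$145 - $14 = $131

$131


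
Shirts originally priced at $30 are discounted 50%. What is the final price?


Calculate the discount amount:
50% of $30 = $15
Subtract from original:
$30 - $15 = $15

$15
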